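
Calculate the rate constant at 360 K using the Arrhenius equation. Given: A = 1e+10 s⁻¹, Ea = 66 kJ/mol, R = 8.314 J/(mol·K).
2.65e+00 s⁻¹

k = A·exp(-Ea/(R·T)) = 1e+10·exp(-66000/(8.314·360)) = 1e+10·exp(-22.0512) = 1e+10·2.6504e-10 = 2.65e+00 s⁻¹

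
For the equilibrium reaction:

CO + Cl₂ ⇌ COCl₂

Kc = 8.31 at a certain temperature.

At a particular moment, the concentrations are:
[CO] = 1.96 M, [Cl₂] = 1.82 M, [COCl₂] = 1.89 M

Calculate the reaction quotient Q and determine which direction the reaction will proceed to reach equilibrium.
Q = 0.530, Q < K, reaction proceeds forward (toward products)

Q = ([COCl₂]) / ([CO] × [Cl₂])
  = ((1.89)) / ((1.96)·(1.82)) = 1.89/3.5672 = 0.5298
Since Q = 0.5298 < Kc = 8.31, the reaction proceeds forward (toward products) to reach equilibrium.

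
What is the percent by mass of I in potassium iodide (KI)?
Mass of I in formula = 126.9 × 1 = 126.9 g/mol
Molar mass = 166.0 g/mol
% I = (126.9/166.0) × 100% = 76.45%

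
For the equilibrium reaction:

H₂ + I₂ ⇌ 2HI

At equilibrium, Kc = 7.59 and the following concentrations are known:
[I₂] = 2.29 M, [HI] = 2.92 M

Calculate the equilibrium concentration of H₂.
[H₂] = 0.4906 M

Kc = ([HI]^2) / ([H₂] × [I₂]) = 7.59
[H₂]^1 = (product terms)/(Kc · other reactant terms) = 8.5264 / (7.59 · 2.29) = 0.49056
[H₂] = 0.4906 M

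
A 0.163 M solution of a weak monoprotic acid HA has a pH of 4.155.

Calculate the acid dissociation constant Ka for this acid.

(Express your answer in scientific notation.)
K_a = 3.01e-08

[H⁺] = 10^(−pH) = 10^(−4.155) = 6.998e-05 M. For HA ⇌ H⁺ + A⁻, Ka = x²/(C − x) = (6.998e-05)²/(0.163 − 6.998e-05) = 3.01e-08.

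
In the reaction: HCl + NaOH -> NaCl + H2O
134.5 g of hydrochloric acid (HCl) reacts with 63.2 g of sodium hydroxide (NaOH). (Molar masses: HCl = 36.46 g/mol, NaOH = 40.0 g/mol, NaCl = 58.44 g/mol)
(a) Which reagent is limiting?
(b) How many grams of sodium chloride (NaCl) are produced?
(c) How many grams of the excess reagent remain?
(a) NaOH, (b) 92.34 g, (c) 76.89 g

Moles of HCl = 134.5 g ÷ 36.46 g/mol = 3.68897 mol
Moles of NaOH = 63.2 g ÷ 40.0 g/mol = 1.58 mol
Moles ÷ coefficient: HCl: 3.68897/1 = 3.689, NaOH: 1.58/1 = 1.58
(a) NaOH has the smaller value, so NaOH is the limiting reagent.
(b) Moles of NaCl = 1.58 mol NaOH × (1/1) = 1.58 mol; mass = 1.58 mol × 58.44 g/mol = 92.34 g
(c) HCl consumed = 1.58 × (1/1) = 1.58 mol; remaining = 3.68897 − 1.58 = 2.10897 mol; mass = 2.10897 mol × 36.46 g/mol = 76.89 g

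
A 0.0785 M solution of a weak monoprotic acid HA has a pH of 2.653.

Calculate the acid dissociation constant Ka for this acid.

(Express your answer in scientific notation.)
K_a = 6.48e-05

[H⁺] = 10^(−pH) = 10^(−2.653) = 2.223e-03 M. For HA ⇌ H⁺ + A⁻, Ka = x²/(C − x) = (2.223e-03)²/(0.0785 − 2.223e-03) = 6.48e-05.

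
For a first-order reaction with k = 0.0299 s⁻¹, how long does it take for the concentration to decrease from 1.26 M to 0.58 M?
25.95 s

From ln[A] = ln[A]₀ - k·t: t = ln([A]₀/[A])/k = ln(1.26/0.58)/0.0299 = ln(2.1724)/0.0299 = 0.7758/0.0299 = 25.95 s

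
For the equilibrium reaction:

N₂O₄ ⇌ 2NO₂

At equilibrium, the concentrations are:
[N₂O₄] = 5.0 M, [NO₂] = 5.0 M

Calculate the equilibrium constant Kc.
K_c = 5.0000

Kc = ([NO₂]^2) / ([N₂O₄])
   = ((5.0)^2) / ((5.0))
   = 25 / 5 = 5.0000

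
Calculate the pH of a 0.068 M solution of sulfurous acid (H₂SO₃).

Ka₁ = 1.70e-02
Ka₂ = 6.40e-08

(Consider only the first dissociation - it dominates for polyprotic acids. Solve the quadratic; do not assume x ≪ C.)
pH = 1.58

x² + Ka₁·x − Ka₁·C = 0 with Ka₁ = 1.70e-02, C = 0.068.
x = (−Ka₁ + √(Ka₁² + 4·Ka₁·C))/2 = 2.6546e-02 M, so pH = 1.58.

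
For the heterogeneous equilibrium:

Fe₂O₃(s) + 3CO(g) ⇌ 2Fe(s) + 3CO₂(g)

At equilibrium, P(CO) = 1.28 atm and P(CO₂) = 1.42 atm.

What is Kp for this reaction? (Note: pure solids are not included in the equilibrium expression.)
K_p = 1.365

Solids (Fe₂O₃, Fe) are excluded.
Kp = P(CO₂)³/P(CO)³ = (1.42)³/(1.28)³ = 2.863/2.097 = 1.365.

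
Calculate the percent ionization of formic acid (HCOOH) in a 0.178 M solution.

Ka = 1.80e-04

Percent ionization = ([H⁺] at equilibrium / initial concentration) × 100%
Percent ionization = 3.13%

Let x = [H⁺]. Ka = x²/(C - x) ⇒ x² + (1.80e-04)x - (1.80e-04)(0.178) = 0. x = 5.5711e-03. Percent = (5.5711e-03/0.178) × 100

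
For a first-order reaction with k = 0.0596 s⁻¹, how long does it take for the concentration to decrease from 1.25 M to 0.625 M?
11.63 s

From ln[A] = ln[A]₀ - k·t: t = ln([A]₀/[A])/k = ln(1.25/0.625)/0.0596 = ln(2.0000)/0.0596 = 0.6931/0.0596 = 11.63 s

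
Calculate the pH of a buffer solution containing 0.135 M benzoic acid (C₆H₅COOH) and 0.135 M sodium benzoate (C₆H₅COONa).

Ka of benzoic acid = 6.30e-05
pH = 4.20

pKa = -log(6.30e-05) = 4.20. pH = pKa + log([A⁻]/[HA]) = 4.20 + log(0.135/0.135)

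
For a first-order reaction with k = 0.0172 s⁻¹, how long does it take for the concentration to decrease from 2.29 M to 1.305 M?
32.69 s

From ln[A] = ln[A]₀ - k·t: t = ln([A]₀/[A])/k = ln(2.29/1.305)/0.0172 = ln(1.7548)/0.0172 = 0.5623/0.0172 = 32.69 s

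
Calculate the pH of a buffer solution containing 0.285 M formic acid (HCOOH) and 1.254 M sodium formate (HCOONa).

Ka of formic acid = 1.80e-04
pH = 4.39

pKa = -log(1.80e-04) = 3.74. pH = pKa + log([A⁻]/[HA]) = 3.74 + log(1.254/0.285)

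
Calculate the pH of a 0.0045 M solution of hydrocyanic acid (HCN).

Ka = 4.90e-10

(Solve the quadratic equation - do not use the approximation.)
pH = 5.83

x² + Ka×x - Ka×C = 0. Using quadratic formula: [H⁺] = 1.4847e-06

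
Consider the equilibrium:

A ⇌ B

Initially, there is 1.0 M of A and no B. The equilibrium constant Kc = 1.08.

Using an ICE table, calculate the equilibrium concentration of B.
[B] = 0.519 M

ICE: [A] = 1.0 − x, [B] = x.
Kc = x/(1.0 − x) = 1.08 ⇒ x = 1.08·1.0/(1 + 1.08) = 1.08/2.08 = 0.5192.
[B] = x = 0.519 M.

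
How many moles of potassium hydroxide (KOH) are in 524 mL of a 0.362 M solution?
Moles = Molarity × Volume (L)
Moles = 0.362 M × 0.524 L = 0.1897 mol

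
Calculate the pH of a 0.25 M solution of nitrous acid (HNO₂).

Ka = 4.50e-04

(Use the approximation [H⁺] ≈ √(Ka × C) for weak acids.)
pH = 1.97

[H⁺] = √(Ka × C) = √(4.50e-04 × 0.25) = 1.0607e-02. pH = -log(1.0607e-02)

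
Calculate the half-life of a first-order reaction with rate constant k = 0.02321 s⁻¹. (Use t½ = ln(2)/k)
29.86 s

t½ = ln(2)/k = 0.6931/0.02321 = 29.86 s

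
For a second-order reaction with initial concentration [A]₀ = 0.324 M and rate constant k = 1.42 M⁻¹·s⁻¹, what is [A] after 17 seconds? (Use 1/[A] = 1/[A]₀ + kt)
0.0367 M

1/[A] = 1/[A]₀ + k·t = 1/0.324 + (1.42)·(17) = 3.0864 + 24.1400 = 27.2264
[A] = 1/27.2264 = 0.0367 M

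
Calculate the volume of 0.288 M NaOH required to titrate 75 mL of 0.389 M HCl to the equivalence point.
V_{base} = 101.3 mL

At equivalence: moles acid = moles base.
moles HCl = 0.389 M × 0.075 L = 0.029175 mol
V_NaOH = 0.029175 mol ÷ 0.288 M = 0.1013 L = 101.3 mL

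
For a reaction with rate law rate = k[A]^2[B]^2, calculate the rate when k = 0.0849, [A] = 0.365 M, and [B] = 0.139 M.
0.0002185 M/s

rate = k·[A]^2·[B]^2 = 0.0849·(0.365)^2·(0.139)^2 = 0.0849·0.133225·0.019321 = 0.0002185 M/s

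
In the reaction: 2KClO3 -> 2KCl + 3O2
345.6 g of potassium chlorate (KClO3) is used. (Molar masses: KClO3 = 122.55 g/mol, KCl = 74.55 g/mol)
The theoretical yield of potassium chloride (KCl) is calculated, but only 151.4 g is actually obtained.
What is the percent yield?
Moles of KClO3 = 345.6 g ÷ 122.55 g/mol = 2.82007 mol
Mole ratio: 2 mol KCl / 2 mol KClO3
Moles of KCl = 2.82007 × (2/2) = 2.82007 mol
Theoretical yield = 2.82007 mol × 74.55 g/mol = 210.24 g
Actual yield = 151.4 g
Percent yield = (151.4 / 210.24) × 100% = 72.0%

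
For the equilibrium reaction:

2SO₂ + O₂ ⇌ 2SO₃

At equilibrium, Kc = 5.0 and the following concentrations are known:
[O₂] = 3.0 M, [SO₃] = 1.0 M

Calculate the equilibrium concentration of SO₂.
[SO₂] = 0.2582 M

Kc = ([SO₃]^2) / ([SO₂]^2 × [O₂]) = 5.0
[SO₂]^2 = (product terms)/(Kc · other reactant terms) = 1 / (5.0 · 3) = 0.066667
[SO₂] = (0.066667)^(1/2) = 0.2582 M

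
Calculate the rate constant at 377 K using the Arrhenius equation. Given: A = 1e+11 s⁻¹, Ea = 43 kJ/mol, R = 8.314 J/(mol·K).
1.10e+05 s⁻¹

k = A·exp(-Ea/(R·T)) = 1e+11·exp(-43000/(8.314·377)) = 1e+11·exp(-13.7188) = 1e+11·1.1015e-06 = 1.10e+05 s⁻¹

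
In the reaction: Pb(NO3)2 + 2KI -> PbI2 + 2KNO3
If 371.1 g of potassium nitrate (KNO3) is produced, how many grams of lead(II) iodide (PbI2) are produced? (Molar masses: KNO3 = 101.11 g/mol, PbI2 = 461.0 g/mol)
Moles of KNO3 = 371.1 g ÷ 101.11 g/mol = 3.67026 mol
Mole ratio: 1 mol PbI2 / 2 mol KNO3
Moles of PbI2 = 3.67026 × (1/2) = 1.83513 mol
Mass of PbI2 = 1.83513 mol × 461.0 g/mol = 846 g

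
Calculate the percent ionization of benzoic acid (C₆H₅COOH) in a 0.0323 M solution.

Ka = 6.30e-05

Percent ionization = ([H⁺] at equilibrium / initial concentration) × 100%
Percent ionization = 4.32%

Let x = [H⁺]. Ka = x²/(C - x) ⇒ x² + (6.30e-05)x - (6.30e-05)(0.0323) = 0. x = 1.3953e-03. Percent = (1.3953e-03/0.0323) × 100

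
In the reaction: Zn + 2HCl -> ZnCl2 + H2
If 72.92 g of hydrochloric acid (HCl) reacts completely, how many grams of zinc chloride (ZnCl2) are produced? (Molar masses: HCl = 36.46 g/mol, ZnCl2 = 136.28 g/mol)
Moles of HCl = 72.92 g ÷ 36.46 g/mol = 2 mol
Mole ratio: 1 mol ZnCl2 / 2 mol HCl
Moles of ZnCl2 = 2 × (1/2) = 1 mol
Mass of ZnCl2 = 1 mol × 136.28 g/mol = 136.3 g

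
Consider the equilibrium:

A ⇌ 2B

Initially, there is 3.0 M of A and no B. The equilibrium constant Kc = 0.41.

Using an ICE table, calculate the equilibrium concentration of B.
[B] = 1.011 M

ICE: [A] = 3.0 − x, [B] = 2x.
Kc = (2x)²/(3.0 − x) = 0.41 ⇒ 4x² + 0.41x − 1.23 = 0.
x = (−0.41 + √(0.41² + 4·4·1.23))/(2·4) = (−0.41 + √19.848)/8 = 0.50564.
[B] = 2x = 1.011 M.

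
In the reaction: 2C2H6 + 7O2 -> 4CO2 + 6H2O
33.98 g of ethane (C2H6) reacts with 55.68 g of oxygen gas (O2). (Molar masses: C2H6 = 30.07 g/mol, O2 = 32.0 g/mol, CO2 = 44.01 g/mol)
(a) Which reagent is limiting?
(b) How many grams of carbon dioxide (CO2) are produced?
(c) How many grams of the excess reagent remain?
(a) O2, (b) 43.76 g, (c) 19.03 g

Moles of C2H6 = 33.98 g ÷ 30.07 g/mol = 1.13003 mol
Moles of O2 = 55.68 g ÷ 32.0 g/mol = 1.74 mol
Moles ÷ coefficient: C2H6: 1.13003/2 = 0.565, O2: 1.74/7 = 0.2486
(a) O2 has the smaller value, so O2 is the limiting reagent.
(b) Moles of CO2 = 1.74 mol O2 × (4/7) = 0.994286 mol; mass = 0.994286 mol × 44.01 g/mol = 43.76 g
(c) C2H6 consumed = 1.74 × (2/7) = 0.497143 mol; remaining = 1.13003 − 0.497143 = 0.632887 mol; mass = 0.632887 mol × 30.07 g/mol = 19.03 g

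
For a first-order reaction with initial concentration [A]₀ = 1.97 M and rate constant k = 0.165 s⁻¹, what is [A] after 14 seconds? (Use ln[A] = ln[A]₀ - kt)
0.1955 M

ln[A] = ln[A]₀ - k·t = ln(1.97) - (0.165)·(14) = 0.6780 - 2.3100 = -1.6320
[A] = e^(-1.6320) = 0.1955 M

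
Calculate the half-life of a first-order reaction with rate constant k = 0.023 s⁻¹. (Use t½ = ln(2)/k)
30.14 s

t½ = ln(2)/k = 0.6931/0.023 = 30.14 s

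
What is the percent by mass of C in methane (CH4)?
Mass of C in formula = 12.01 × 1 = 12.01 g/mol
Molar mass = 16.04 g/mol
% C = (12.01/16.04) × 100% = 74.88%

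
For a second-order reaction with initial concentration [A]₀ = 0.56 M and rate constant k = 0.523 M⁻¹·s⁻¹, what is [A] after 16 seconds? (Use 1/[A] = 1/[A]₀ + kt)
0.0985 M

1/[A] = 1/[A]₀ + k·t = 1/0.56 + (0.523)·(16) = 1.7857 + 8.3680 = 10.1537
[A] = 1/10.1537 = 0.0985 M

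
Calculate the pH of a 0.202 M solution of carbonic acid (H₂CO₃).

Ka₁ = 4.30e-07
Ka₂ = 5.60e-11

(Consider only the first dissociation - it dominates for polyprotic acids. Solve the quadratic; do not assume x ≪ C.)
pH = 3.53

x² + Ka₁·x − Ka₁·C = 0 with Ka₁ = 4.30e-07, C = 0.202.
x = (−Ka₁ + √(Ka₁² + 4·Ka₁·C))/2 = 2.9451e-04 M, so pH = 3.53.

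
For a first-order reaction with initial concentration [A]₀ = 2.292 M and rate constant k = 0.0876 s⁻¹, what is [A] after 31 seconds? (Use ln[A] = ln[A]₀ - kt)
0.1517 M

ln[A] = ln[A]₀ - k·t = ln(2.292) - (0.0876)·(31) = 0.8294 - 2.7156 = -1.8862
[A] = e^(-1.8862) = 0.1517 M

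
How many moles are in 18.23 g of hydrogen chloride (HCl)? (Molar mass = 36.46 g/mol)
Moles = 18.23 g ÷ 36.46 g/mol = 0.5 mol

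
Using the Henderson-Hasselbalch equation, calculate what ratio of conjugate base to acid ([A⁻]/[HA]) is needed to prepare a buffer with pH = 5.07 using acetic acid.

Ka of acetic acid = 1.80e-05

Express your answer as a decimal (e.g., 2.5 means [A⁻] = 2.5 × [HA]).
[A⁻]/[HA] = 2.115

pKa = −log(1.80e-05) = 4.7447. pH = pKa + log([A⁻]/[HA]). 5.07 = 4.7447 + log(ratio). log(ratio) = 5.07 − 4.7447 = 0.3253. ratio = 10^(0.3253) = 2.115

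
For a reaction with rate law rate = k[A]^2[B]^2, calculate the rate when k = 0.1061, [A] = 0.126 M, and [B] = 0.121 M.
2.466e-05 M/s

rate = k·[A]^2·[B]^2 = 0.1061·(0.126)^2·(0.121)^2 = 0.1061·0.015876·0.014641 = 2.466e-05 M/s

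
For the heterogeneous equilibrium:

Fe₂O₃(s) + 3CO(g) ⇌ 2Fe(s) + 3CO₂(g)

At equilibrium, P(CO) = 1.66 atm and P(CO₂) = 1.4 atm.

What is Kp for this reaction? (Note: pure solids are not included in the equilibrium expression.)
K_p = 0.600

Solids (Fe₂O₃, Fe) are excluded.
Kp = P(CO₂)³/P(CO)³ = (1.4)³/(1.66)³ = 2.744/4.574 = 0.600.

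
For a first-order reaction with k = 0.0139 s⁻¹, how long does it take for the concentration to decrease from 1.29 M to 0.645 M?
49.87 s

From ln[A] = ln[A]₀ - k·t: t = ln([A]₀/[A])/k = ln(1.29/0.645)/0.0139 = ln(2.0000)/0.0139 = 0.6931/0.0139 = 49.87 s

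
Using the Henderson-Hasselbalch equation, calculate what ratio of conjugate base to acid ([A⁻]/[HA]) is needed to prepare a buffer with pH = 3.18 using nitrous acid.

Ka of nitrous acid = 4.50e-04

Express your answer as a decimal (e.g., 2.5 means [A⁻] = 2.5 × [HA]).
[A⁻]/[HA] = 0.681

pKa = −log(4.50e-04) = 3.3468. pH = pKa + log([A⁻]/[HA]). 3.18 = 3.3468 + log(ratio). log(ratio) = 3.18 − 3.3468 = -0.1668. ratio = 10^(-0.1668) = 0.681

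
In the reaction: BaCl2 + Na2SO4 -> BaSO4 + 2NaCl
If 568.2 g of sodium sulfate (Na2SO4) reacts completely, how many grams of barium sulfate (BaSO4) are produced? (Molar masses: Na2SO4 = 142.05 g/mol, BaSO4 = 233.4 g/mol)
Moles of Na2SO4 = 568.2 g ÷ 142.05 g/mol = 4 mol
Mole ratio: 1 mol BaSO4 / 1 mol Na2SO4
Moles of BaSO4 = 4 × (1/1) = 4 mol
Mass of BaSO4 = 4 mol × 233.4 g/mol = 933.6 g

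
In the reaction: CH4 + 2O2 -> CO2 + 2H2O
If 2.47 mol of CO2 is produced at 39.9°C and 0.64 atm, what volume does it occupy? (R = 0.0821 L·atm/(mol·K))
T = 39.9°C + 273.15 = 313.05 K
V = nRT/P = (2.47 × 0.0821 × 313.05) / 0.64
V = 99.19 L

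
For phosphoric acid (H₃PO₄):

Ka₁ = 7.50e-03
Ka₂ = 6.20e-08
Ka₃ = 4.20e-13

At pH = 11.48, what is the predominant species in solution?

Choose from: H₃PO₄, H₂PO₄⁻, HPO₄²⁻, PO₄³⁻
HPO₄²⁻

pKa1 = 2.12, pKa2 = 7.21, pKa3 = 12.38. Each pKa is the crossover between adjacent species; pH = 11.48 lies in the region where HPO₄²⁻ predominates.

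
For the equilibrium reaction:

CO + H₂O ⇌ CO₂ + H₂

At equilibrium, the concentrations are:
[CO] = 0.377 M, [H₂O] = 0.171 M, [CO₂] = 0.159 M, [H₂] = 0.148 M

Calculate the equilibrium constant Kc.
K_c = 0.3650

Kc = ([CO₂] × [H₂]) / ([CO] × [H₂O])
   = ((0.159)·(0.148)) / ((0.377)·(0.171))
   = 0.023532 / 0.064467 = 0.3650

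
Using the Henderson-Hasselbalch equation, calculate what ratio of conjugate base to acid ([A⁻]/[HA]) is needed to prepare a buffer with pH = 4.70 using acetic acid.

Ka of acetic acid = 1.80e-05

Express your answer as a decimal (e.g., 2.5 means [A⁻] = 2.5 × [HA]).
[A⁻]/[HA] = 0.902

pKa = −log(1.80e-05) = 4.7447. pH = pKa + log([A⁻]/[HA]). 4.70 = 4.7447 + log(ratio). log(ratio) = 4.70 − 4.7447 = -0.0447. ratio = 10^(-0.0447) = 0.902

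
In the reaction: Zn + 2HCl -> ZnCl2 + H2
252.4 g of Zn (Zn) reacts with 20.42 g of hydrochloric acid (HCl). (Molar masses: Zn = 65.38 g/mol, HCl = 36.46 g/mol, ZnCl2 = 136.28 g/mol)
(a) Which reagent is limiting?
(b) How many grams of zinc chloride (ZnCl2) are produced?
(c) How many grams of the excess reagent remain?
(a) HCl, (b) 38.16 g, (c) 234.1 g

Moles of Zn = 252.4 g ÷ 65.38 g/mol = 3.86051 mol
Moles of HCl = 20.42 g ÷ 36.46 g/mol = 0.560066 mol
Moles ÷ coefficient: Zn: 3.86051/1 = 3.861, HCl: 0.560066/2 = 0.28
(a) HCl has the smaller value, so HCl is the limiting reagent.
(b) Moles of ZnCl2 = 0.560066 mol HCl × (1/2) = 0.280033 mol; mass = 0.280033 mol × 136.28 g/mol = 38.16 g
(c) Zn consumed = 0.560066 × (1/2) = 0.280033 mol; remaining = 3.86051 − 0.280033 = 3.58047 mol; mass = 3.58047 mol × 65.38 g/mol = 234.1 g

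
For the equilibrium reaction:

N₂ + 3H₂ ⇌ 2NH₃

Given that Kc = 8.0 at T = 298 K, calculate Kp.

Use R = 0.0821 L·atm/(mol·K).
K_p = 0.0134

Δn = (moles gaseous products) − (moles gaseous reactants) = -2
T = 298 K; RT = 0.0821 × 298 = 24.4658
Kp = Kc·(RT)^Δn = 8.0 × (24.4658)^-2 = 8.0 × 0.00167063 = 0.0134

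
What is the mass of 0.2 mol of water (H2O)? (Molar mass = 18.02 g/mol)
Mass = 0.2 mol × 18.02 g/mol = 3.604 g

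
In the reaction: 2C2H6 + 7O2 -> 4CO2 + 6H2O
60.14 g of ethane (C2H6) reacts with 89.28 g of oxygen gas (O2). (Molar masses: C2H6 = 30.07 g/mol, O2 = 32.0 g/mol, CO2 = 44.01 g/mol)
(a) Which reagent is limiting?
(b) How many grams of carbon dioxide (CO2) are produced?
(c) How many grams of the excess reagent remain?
(a) O2, (b) 70.16 g, (c) 36.17 g

Moles of C2H6 = 60.14 g ÷ 30.07 g/mol = 2 mol
Moles of O2 = 89.28 g ÷ 32.0 g/mol = 2.79 mol
Moles ÷ coefficient: C2H6: 2/2 = 1, O2: 2.79/7 = 0.3986
(a) O2 has the smaller value, so O2 is the limiting reagent.
(b) Moles of CO2 = 2.79 mol O2 × (4/7) = 1.59429 mol; mass = 1.59429 mol × 44.01 g/mol = 70.16 g
(c) C2H6 consumed = 2.79 × (2/7) = 0.797143 mol; remaining = 2 − 0.797143 = 1.20286 mol; mass = 1.20286 mol × 30.07 g/mol = 36.17 g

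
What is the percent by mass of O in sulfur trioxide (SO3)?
Mass of O in formula = 16.0 × 3 = 48 g/mol
Molar mass = 80.07 g/mol
% O = (48/80.07) × 100% = 59.95%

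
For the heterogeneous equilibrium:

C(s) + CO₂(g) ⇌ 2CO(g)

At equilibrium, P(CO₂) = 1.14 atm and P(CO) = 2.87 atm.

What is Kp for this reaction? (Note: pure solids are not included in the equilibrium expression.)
K_p = 7.225

Solid C is excluded.
Kp = P(CO)²/P(CO₂) = (2.87)²/1.14 = 8.237/1.14 = 7.225.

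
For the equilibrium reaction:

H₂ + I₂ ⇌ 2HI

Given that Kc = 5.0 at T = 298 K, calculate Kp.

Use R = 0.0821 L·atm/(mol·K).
K_p = 5.0000

Δn = (moles gaseous products) − (moles gaseous reactants) = 0
T = 298 K; RT = 0.0821 × 298 = 24.4658
Kp = Kc·(RT)^Δn = 5.0 × (24.4658)^0 = 5.0 × 1 = 5.0000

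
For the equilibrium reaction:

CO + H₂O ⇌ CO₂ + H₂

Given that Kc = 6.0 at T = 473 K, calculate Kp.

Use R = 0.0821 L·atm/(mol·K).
K_p = 6.0000

Δn = (moles gaseous products) − (moles gaseous reactants) = 0
T = 473 K; RT = 0.0821 × 473 = 38.8333
Kp = Kc·(RT)^Δn = 6.0 × (38.8333)^0 = 6.0 × 1 = 6.0000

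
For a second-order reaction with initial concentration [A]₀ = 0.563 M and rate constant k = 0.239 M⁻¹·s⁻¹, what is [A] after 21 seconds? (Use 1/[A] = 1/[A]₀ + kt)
0.1472 M

1/[A] = 1/[A]₀ + k·t = 1/0.563 + (0.239)·(21) = 1.7762 + 5.0190 = 6.7952
[A] = 1/6.7952 = 0.1472 M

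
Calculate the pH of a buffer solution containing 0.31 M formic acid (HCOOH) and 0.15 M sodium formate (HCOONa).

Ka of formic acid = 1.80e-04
pH = 3.43

pKa = -log(1.80e-04) = 3.74. pH = pKa + log([A⁻]/[HA]) = 3.74 + log(0.15/0.31)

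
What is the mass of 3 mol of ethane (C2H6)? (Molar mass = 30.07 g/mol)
Mass = 3 mol × 30.07 g/mol = 90.21 g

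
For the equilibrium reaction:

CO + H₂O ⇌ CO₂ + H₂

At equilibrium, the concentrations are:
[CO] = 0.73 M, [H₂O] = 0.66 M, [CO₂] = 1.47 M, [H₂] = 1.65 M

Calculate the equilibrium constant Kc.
K_c = 5.0342

Kc = ([CO₂] × [H₂]) / ([CO] × [H₂O])
   = ((1.47)·(1.65)) / ((0.73)·(0.66))
   = 2.4255 / 0.4818 = 5.0342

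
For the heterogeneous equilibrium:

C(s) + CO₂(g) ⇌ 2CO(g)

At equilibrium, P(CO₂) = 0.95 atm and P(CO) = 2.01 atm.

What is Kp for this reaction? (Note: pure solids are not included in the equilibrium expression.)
K_p = 4.253

Solid C is excluded.
Kp = P(CO)²/P(CO₂) = (2.01)²/0.95 = 4.04/0.95 = 4.253.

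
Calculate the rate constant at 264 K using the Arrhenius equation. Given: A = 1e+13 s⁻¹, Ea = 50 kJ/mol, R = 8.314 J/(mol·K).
1.28e+03 s⁻¹

k = A·exp(-Ea/(R·T)) = 1e+13·exp(-50000/(8.314·264)) = 1e+13·exp(-22.7801) = 1e+13·1.2786e-10 = 1.28e+03 s⁻¹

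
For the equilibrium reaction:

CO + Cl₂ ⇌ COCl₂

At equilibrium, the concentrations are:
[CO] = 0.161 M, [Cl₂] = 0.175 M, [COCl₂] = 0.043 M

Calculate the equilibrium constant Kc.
K_c = 1.5262

Kc = ([COCl₂]) / ([CO] × [Cl₂])
   = ((0.043)) / ((0.161)·(0.175))
   = 0.043 / 0.028175 = 1.5262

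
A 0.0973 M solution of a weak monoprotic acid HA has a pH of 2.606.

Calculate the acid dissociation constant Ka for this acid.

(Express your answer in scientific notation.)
K_a = 6.47e-05

[H⁺] = 10^(−pH) = 10^(−2.606) = 2.477e-03 M. For HA ⇌ H⁺ + A⁻, Ka = x²/(C − x) = (2.477e-03)²/(0.0973 − 2.477e-03) = 6.47e-05.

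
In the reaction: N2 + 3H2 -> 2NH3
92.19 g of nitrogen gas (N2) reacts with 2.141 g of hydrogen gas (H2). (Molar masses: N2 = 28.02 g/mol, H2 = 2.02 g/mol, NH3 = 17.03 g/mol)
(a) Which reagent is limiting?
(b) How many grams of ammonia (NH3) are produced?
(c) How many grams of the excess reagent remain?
(a) H2, (b) 12.03 g, (c) 82.29 g

Moles of N2 = 92.19 g ÷ 28.02 g/mol = 3.29015 mol
Moles of H2 = 2.141 g ÷ 2.02 g/mol = 1.0599 mol
Moles ÷ coefficient: N2: 3.29015/1 = 3.29, H2: 1.0599/3 = 0.3533
(a) H2 has the smaller value, so H2 is the limiting reagent.
(b) Moles of NH3 = 1.0599 mol H2 × (2/3) = 0.706601 mol; mass = 0.706601 mol × 17.03 g/mol = 12.03 g
(c) N2 consumed = 1.0599 × (1/3) = 0.3533 mol; remaining = 3.29015 − 0.3533 = 2.93685 mol; mass = 2.93685 mol × 28.02 g/mol = 82.29 g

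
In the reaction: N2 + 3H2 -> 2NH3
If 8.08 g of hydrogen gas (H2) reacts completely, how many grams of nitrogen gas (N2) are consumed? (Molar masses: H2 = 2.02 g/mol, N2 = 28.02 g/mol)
Moles of H2 = 8.08 g ÷ 2.02 g/mol = 4 mol
Mole ratio: 1 mol N2 / 3 mol H2
Moles of N2 = 4 × (1/3) = 1.33333 mol
Mass of N2 = 1.33333 mol × 28.02 g/mol = 37.36 g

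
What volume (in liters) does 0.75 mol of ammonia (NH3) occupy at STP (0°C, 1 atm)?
At STP, 1 mol of gas occupies 22.4 L
Volume = 0.75 mol × 22.4 L/mol = 16.80 L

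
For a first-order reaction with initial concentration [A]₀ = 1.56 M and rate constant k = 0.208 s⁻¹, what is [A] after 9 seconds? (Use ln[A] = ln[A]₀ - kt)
0.2400 M

ln[A] = ln[A]₀ - k·t = ln(1.56) - (0.208)·(9) = 0.4447 - 1.8720 = -1.4273
[A] = e^(-1.4273) = 0.2400 M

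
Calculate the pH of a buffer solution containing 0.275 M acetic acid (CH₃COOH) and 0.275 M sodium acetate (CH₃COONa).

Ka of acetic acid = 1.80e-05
pH = 4.74

pKa = -log(1.80e-05) = 4.74. pH = pKa + log([A⁻]/[HA]) = 4.74 + log(0.275/0.275)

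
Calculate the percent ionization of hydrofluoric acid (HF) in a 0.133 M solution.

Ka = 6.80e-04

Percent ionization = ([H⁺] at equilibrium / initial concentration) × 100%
Percent ionization = 6.9%

Let x = [H⁺]. Ka = x²/(C - x) ⇒ x² + (6.80e-04)x - (6.80e-04)(0.133) = 0. x = 9.1761e-03. Percent = (9.1761e-03/0.133) × 100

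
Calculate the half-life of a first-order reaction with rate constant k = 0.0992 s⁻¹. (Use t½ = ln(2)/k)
6.99 s

t½ = ln(2)/k = 0.6931/0.0992 = 6.99 s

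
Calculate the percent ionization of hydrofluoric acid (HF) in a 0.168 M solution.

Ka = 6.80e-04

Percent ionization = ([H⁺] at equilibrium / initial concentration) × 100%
Percent ionization = 6.16%

Let x = [H⁺]. Ka = x²/(C - x) ⇒ x² + (6.80e-04)x - (6.80e-04)(0.168) = 0. x = 1.0354e-02. Percent = (1.0354e-02/0.168) × 100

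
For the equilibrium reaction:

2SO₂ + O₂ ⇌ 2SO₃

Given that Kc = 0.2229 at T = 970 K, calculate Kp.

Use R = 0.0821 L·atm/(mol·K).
K_p = 0.0028

Δn = (moles gaseous products) − (moles gaseous reactants) = -1
T = 970 K; RT = 0.0821 × 970 = 79.637
Kp = Kc·(RT)^Δn = 0.2229 × (79.637)^-1 = 0.2229 × 0.012557 = 0.0028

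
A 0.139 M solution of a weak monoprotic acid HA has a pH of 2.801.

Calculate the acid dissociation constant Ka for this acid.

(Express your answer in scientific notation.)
K_a = 1.82e-05

[H⁺] = 10^(−pH) = 10^(−2.801) = 1.581e-03 M. For HA ⇌ H⁺ + A⁻, Ka = x²/(C − x) = (1.581e-03)²/(0.139 − 1.581e-03) = 1.82e-05.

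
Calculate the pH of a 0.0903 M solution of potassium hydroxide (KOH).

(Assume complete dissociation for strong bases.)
pH = 12.96

[OH⁻] = 0.0903 M for strong base. pOH = -log[OH⁻] = 1.04, pH = 14 - pOH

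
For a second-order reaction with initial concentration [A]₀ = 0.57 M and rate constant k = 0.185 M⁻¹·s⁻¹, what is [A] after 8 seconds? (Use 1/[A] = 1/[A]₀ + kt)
0.3092 M

1/[A] = 1/[A]₀ + k·t = 1/0.57 + (0.185)·(8) = 1.7544 + 1.4800 = 3.2344
[A] = 1/3.2344 = 0.3092 M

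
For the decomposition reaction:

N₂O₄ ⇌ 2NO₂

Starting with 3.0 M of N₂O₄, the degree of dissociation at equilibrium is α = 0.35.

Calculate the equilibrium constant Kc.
K_c = 2.2615

x = α·[A]₀ = 0.35 × 3.0 = 1.05 M dissociated.
At eq: [N₂O₄] = 3.0 − 1.05 = 1.95 M; [NO₂] = 2x = 2.1 M.
Kc = [NO₂]²/[N₂O₄] = (2.1)²/1.95 = 2.262.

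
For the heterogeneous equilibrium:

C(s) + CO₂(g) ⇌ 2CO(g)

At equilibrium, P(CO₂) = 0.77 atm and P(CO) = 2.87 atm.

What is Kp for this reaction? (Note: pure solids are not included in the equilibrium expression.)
K_p = 10.697

Solid C is excluded.
Kp = P(CO)²/P(CO₂) = (2.87)²/0.77 = 8.237/0.77 = 10.697.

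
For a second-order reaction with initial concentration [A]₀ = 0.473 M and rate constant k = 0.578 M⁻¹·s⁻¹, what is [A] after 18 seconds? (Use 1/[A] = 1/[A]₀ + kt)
0.0799 M

1/[A] = 1/[A]₀ + k·t = 1/0.473 + (0.578)·(18) = 2.1142 + 10.4040 = 12.5182
[A] = 1/12.5182 = 0.0799 M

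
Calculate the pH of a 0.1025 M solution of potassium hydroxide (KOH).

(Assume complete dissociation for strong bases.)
pH = 13.01

[OH⁻] = 0.1025 M for strong base. pOH = -log[OH⁻] = 0.99, pH = 14 - pOH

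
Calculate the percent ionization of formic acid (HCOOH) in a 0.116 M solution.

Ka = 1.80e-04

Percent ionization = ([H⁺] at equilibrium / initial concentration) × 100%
Percent ionization = 3.86%

Let x = [H⁺]. Ka = x²/(C - x) ⇒ x² + (1.80e-04)x - (1.80e-04)(0.116) = 0. x = 4.4804e-03. Percent = (4.4804e-03/0.116) × 100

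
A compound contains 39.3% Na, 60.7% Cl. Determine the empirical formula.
Moles of Na = 39.3 g / 22.99 g/mol = 1.709 mol
Moles of Cl = 60.7 g / 35.45 g/mol = 1.712 mol

Smallest moles = 1.709
Divide all by smallest:
Na: 1.709 / 1.709 = 1.00
Cl: 1.712 / 1.709 = 1.00

Empirical formula: NaCl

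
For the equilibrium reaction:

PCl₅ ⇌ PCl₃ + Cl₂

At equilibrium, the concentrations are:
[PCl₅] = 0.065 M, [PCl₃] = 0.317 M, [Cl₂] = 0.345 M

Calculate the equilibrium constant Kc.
K_c = 1.6825

Kc = ([PCl₃] × [Cl₂]) / ([PCl₅])
   = ((0.317)·(0.345)) / ((0.065))
   = 0.10936 / 0.065 = 1.6825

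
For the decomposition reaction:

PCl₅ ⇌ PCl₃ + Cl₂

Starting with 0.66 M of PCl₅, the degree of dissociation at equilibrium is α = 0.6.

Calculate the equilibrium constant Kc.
K_c = 0.5940

x = α·[A]₀ = 0.6 × 0.66 = 0.396 M dissociated.
At eq: [PCl₅] = 0.66 − 0.396 = 0.264 M; [PCl₃] = [Cl₂] = x = 0.396 M.
Kc = [PCl₃][Cl₂]/[PCl₅] = (0.396)²/0.264 = 0.594.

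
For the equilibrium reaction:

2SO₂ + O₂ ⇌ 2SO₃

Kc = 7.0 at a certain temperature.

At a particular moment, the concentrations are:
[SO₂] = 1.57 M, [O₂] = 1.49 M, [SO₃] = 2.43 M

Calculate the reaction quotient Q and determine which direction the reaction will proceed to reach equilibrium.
Q = 1.608, Q < K, reaction proceeds forward (toward products)

Q = ([SO₃]^2) / ([SO₂]^2 × [O₂])
  = ((2.43)^2) / ((1.57)^2·(1.49)) = 5.9049/3.6727 = 1.608
Since Q = 1.608 < Kc = 7.0, the reaction proceeds forward (toward products) to reach equilibrium.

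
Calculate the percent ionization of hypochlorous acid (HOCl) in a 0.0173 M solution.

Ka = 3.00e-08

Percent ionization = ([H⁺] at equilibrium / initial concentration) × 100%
Percent ionization = 0.132%

Let x = [H⁺]. Ka = x²/(C - x) ⇒ x² + (3.00e-08)x - (3.00e-08)(0.0173) = 0. x = 2.2767e-05. Percent = (2.2767e-05/0.0173) × 100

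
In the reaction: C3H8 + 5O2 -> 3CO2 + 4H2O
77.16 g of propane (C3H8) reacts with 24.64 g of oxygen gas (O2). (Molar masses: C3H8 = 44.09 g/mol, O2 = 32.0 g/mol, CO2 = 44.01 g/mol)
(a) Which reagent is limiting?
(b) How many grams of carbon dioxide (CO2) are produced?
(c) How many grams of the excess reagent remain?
(a) O2, (b) 20.33 g, (c) 70.37 g

Moles of C3H8 = 77.16 g ÷ 44.09 g/mol = 1.75006 mol
Moles of O2 = 24.64 g ÷ 32.0 g/mol = 0.77 mol
Moles ÷ coefficient: C3H8: 1.75006/1 = 1.75, O2: 0.77/5 = 0.154
(a) O2 has the smaller value, so O2 is the limiting reagent.
(b) Moles of CO2 = 0.77 mol O2 × (3/5) = 0.462 mol; mass = 0.462 mol × 44.01 g/mol = 20.33 g
(c) C3H8 consumed = 0.77 × (1/5) = 0.154 mol; remaining = 1.75006 − 0.154 = 1.59606 mol; mass = 1.59606 mol × 44.09 g/mol = 70.37 g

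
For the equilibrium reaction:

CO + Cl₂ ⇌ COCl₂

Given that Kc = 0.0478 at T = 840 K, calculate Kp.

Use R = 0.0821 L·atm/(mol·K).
K_p = 6.93e-04

Δn = (moles gaseous products) − (moles gaseous reactants) = -1
T = 840 K; RT = 0.0821 × 840 = 68.964
Kp = Kc·(RT)^Δn = 0.0478 × (68.964)^-1 = 0.0478 × 0.0145003 = 6.93e-04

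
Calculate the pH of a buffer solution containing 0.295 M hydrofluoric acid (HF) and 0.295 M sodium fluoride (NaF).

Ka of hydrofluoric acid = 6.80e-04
pH = 3.17

pKa = -log(6.80e-04) = 3.17. pH = pKa + log([A⁻]/[HA]) = 3.17 + log(0.295/0.295)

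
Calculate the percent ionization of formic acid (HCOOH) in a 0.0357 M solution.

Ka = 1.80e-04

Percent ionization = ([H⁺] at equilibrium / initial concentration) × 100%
Percent ionization = 6.85%

Let x = [H⁺]. Ka = x²/(C - x) ⇒ x² + (1.80e-04)x - (1.80e-04)(0.0357) = 0. x = 2.4466e-03. Percent = (2.4466e-03/0.0357) × 100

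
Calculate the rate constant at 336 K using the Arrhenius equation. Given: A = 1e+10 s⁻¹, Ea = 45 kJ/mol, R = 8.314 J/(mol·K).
1.01e+03 s⁻¹

k = A·exp(-Ea/(R·T)) = 1e+10·exp(-45000/(8.314·336)) = 1e+10·exp(-16.1088) = 1e+10·1.0093e-07 = 1.01e+03 s⁻¹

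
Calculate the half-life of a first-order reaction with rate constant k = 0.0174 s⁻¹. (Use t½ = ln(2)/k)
39.84 s

t½ = ln(2)/k = 0.6931/0.0174 = 39.84 s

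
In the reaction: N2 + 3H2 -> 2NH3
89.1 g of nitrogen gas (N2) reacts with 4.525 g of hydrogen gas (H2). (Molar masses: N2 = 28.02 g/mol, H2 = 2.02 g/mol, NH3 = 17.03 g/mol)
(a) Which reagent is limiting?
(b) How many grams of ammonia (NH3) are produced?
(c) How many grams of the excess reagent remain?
(a) H2, (b) 25.43 g, (c) 68.18 g

Moles of N2 = 89.1 g ÷ 28.02 g/mol = 3.17987 mol
Moles of H2 = 4.525 g ÷ 2.02 g/mol = 2.2401 mol
Moles ÷ coefficient: N2: 3.17987/1 = 3.18, H2: 2.2401/3 = 0.7467
(a) H2 has the smaller value, so H2 is the limiting reagent.
(b) Moles of NH3 = 2.2401 mol H2 × (2/3) = 1.4934 mol; mass = 1.4934 mol × 17.03 g/mol = 25.43 g
(c) N2 consumed = 2.2401 × (1/3) = 0.7467 mol; remaining = 3.17987 − 0.7467 = 2.43317 mol; mass = 2.43317 mol × 28.02 g/mol = 68.18 g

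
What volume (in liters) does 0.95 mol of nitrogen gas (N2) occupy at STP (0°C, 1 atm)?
At STP, 1 mol of gas occupies 22.4 L
Volume = 0.95 mol × 22.4 L/mol = 21.28 L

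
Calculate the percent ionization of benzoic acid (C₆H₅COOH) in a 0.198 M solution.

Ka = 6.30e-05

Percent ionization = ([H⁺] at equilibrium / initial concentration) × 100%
Percent ionization = 1.77%

Let x = [H⁺]. Ka = x²/(C - x) ⇒ x² + (6.30e-05)x - (6.30e-05)(0.198) = 0. x = 3.5005e-03. Percent = (3.5005e-03/0.198) × 100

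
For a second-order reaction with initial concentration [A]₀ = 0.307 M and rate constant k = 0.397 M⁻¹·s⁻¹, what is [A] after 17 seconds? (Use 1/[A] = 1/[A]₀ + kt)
0.0999 M

1/[A] = 1/[A]₀ + k·t = 1/0.307 + (0.397)·(17) = 3.2573 + 6.7490 = 10.0063
[A] = 1/10.0063 = 0.0999 M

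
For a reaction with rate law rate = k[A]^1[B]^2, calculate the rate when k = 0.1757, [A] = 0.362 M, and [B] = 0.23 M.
0.003365 M/s

rate = k·[A]^1·[B]^2 = 0.1757·(0.362)^1·(0.23)^2 = 0.1757·0.362·0.0529 = 0.003365 M/s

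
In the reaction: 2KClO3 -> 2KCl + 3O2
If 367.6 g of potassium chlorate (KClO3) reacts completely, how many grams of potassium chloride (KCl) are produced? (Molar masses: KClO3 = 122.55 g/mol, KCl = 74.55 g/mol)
Moles of KClO3 = 367.6 g ÷ 122.55 g/mol = 2.99959 mol
Mole ratio: 2 mol KCl / 2 mol KClO3
Moles of KCl = 2.99959 × (2/2) = 2.99959 mol
Mass of KCl = 2.99959 mol × 74.55 g/mol = 223.6 g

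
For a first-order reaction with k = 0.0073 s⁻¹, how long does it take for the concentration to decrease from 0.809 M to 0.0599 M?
356.59 s

From ln[A] = ln[A]₀ - k·t: t = ln([A]₀/[A])/k = ln(0.809/0.0599)/0.0073 = ln(13.5058)/0.0073 = 2.6031/0.0073 = 356.59 s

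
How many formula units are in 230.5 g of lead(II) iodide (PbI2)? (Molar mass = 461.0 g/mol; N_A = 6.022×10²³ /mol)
Moles = 230.5 g ÷ 461.0 g/mol = 0.5 mol
Formula units = 0.5 mol × 6.022×10²³ /mol = 3.011e+23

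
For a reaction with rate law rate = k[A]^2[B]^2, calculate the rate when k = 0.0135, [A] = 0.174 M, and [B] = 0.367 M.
5.505e-05 M/s

rate = k·[A]^2·[B]^2 = 0.0135·(0.174)^2·(0.367)^2 = 0.0135·0.030276·0.134689 = 5.505e-05 M/s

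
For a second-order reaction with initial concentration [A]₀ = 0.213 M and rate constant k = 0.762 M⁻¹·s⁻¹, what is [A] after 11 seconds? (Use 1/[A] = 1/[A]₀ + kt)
0.0765 M

1/[A] = 1/[A]₀ + k·t = 1/0.213 + (0.762)·(11) = 4.6948 + 8.3820 = 13.0768
[A] = 1/13.0768 = 0.0765 M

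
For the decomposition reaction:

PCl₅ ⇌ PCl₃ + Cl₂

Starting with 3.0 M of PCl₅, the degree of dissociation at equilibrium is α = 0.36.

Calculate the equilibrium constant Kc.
K_c = 0.6075

x = α·[A]₀ = 0.36 × 3.0 = 1.08 M dissociated.
At eq: [PCl₅] = 3.0 − 1.08 = 1.92 M; [PCl₃] = [Cl₂] = x = 1.08 M.
Kc = [PCl₃][Cl₂]/[PCl₅] = (1.08)²/1.92 = 0.6075.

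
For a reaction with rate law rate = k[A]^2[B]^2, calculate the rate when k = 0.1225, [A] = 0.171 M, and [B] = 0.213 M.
0.0001625 M/s

rate = k·[A]^2·[B]^2 = 0.1225·(0.171)^2·(0.213)^2 = 0.1225·0.029241·0.045369 = 0.0001625 M/s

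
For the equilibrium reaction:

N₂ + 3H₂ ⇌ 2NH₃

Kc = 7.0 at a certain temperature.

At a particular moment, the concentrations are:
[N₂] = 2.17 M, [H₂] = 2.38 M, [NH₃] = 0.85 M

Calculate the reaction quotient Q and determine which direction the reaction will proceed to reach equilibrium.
Q = 0.025, Q < K, reaction proceeds forward (toward products)

Q = ([NH₃]^2) / ([N₂] × [H₂]^3)
  = ((0.85)^2) / ((2.17)·(2.38)^3) = 0.7225/29.254 = 0.0247
Since Q = 0.0247 < Kc = 7.0, the reaction proceeds forward (toward products) to reach equilibrium.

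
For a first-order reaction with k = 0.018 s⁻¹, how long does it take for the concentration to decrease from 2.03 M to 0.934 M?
43.13 s

From ln[A] = ln[A]₀ - k·t: t = ln([A]₀/[A])/k = ln(2.03/0.934)/0.018 = ln(2.1734)/0.018 = 0.7763/0.018 = 43.13 s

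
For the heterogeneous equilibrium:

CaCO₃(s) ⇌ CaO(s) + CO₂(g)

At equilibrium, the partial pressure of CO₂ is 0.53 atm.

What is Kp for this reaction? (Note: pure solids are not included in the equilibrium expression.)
K_p = 0.53

Solids (CaCO₃, CaO) have activity 1 and are excluded.
Kp = P(CO₂) = 0.53.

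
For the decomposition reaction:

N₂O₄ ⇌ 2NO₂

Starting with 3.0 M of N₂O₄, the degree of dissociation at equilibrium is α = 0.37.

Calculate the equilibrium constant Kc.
K_c = 2.6076

x = α·[A]₀ = 0.37 × 3.0 = 1.11 M dissociated.
At eq: [N₂O₄] = 3.0 − 1.11 = 1.89 M; [NO₂] = 2x = 2.22 M.
Kc = [NO₂]²/[N₂O₄] = (2.22)²/1.89 = 2.608.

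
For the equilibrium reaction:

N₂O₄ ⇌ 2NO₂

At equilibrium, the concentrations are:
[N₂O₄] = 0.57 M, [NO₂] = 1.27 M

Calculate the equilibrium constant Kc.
K_c = 2.8296

Kc = ([NO₂]^2) / ([N₂O₄])
   = ((1.27)^2) / ((0.57))
   = 1.6129 / 0.57 = 2.8296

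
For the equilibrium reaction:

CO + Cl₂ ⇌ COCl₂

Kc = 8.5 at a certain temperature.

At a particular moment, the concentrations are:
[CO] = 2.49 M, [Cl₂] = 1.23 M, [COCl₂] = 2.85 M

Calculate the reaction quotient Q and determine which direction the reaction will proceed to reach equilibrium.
Q = 0.931, Q < K, reaction proceeds forward (toward products)

Q = ([COCl₂]) / ([CO] × [Cl₂])
  = ((2.85)) / ((2.49)·(1.23)) = 2.85/3.0627 = 0.9306
Since Q = 0.9306 < Kc = 8.5, the reaction proceeds forward (toward products) to reach equilibrium.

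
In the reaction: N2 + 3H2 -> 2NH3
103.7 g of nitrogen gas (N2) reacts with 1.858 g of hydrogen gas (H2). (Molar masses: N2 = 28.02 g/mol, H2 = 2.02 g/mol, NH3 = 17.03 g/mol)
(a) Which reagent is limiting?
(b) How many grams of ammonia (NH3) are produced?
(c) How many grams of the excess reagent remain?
(a) H2, (b) 10.44 g, (c) 95.11 g

Moles of N2 = 103.7 g ÷ 28.02 g/mol = 3.70093 mol
Moles of H2 = 1.858 g ÷ 2.02 g/mol = 0.919802 mol
Moles ÷ coefficient: N2: 3.70093/1 = 3.701, H2: 0.919802/3 = 0.3066
(a) H2 has the smaller value, so H2 is the limiting reagent.
(b) Moles of NH3 = 0.919802 mol H2 × (2/3) = 0.613201 mol; mass = 0.613201 mol × 17.03 g/mol = 10.44 g
(c) N2 consumed = 0.919802 × (1/3) = 0.306601 mol; remaining = 3.70093 − 0.306601 = 3.39433 mol; mass = 3.39433 mol × 28.02 g/mol = 95.11 g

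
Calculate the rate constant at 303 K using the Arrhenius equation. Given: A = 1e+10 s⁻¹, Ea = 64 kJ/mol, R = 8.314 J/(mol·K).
9.26e-02 s⁻¹

k = A·exp(-Ea/(R·T)) = 1e+10·exp(-64000/(8.314·303)) = 1e+10·exp(-25.4055) = 1e+10·9.2585e-12 = 9.26e-02 s⁻¹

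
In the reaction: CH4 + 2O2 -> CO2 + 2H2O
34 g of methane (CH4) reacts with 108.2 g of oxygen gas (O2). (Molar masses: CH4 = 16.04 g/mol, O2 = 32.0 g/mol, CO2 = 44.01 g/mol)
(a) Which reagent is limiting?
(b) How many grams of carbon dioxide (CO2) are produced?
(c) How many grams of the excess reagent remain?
(a) O2, (b) 74.4 g, (c) 6.882 g

Moles of CH4 = 34 g ÷ 16.04 g/mol = 2.1197 mol
Moles of O2 = 108.2 g ÷ 32.0 g/mol = 3.38125 mol
Moles ÷ coefficient: CH4: 2.1197/1 = 2.12, O2: 3.38125/2 = 1.691
(a) O2 has the smaller value, so O2 is the limiting reagent.
(b) Moles of CO2 = 3.38125 mol O2 × (1/2) = 1.69063 mol; mass = 1.69063 mol × 44.01 g/mol = 74.4 g
(c) CH4 consumed = 3.38125 × (1/2) = 1.69063 mol; remaining = 2.1197 − 1.69063 = 0.429076 mol; mass = 0.429076 mol × 16.04 g/mol = 6.882 g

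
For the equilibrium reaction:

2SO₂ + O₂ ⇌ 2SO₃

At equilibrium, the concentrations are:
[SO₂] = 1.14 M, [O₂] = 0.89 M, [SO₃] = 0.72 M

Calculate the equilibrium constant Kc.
K_c = 0.4482

Kc = ([SO₃]^2) / ([SO₂]^2 × [O₂])
   = ((0.72)^2) / ((1.14)^2·(0.89))
   = 0.5184 / 1.1566 = 0.4482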